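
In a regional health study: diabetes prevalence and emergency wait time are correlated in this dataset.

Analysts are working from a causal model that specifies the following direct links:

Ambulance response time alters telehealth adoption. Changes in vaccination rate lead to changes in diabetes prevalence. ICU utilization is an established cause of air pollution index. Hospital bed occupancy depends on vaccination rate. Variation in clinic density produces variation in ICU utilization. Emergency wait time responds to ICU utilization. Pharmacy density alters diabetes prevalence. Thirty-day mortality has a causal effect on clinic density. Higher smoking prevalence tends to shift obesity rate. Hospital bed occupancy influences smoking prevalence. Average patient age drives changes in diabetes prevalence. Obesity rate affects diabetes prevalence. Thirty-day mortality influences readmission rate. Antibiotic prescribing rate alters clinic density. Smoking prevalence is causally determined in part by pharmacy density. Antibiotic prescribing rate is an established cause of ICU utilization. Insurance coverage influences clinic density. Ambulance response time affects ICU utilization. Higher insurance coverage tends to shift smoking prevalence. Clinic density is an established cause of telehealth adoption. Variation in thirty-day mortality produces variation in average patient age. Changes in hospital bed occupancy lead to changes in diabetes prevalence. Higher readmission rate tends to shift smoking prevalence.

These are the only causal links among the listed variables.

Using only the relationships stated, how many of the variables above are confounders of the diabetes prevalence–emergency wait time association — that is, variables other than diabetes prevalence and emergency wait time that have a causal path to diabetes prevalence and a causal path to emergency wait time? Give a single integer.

2

The common causes are: insurance coverage (to diabetes prevalence via insurance coverage → smoking prevalence → obesity rate → diabetes prevalence; to emergency wait time via insurance coverage → clinic density → ICU utilization → emergency wait time); thirty-day mortality (to diabetes prevalence via thirty-day mortality → average patient age → diabetes prevalence; to emergency wait time via thirty-day mortality → clinic density → ICU utilization → emergency wait time).
Every other variable lacks a causal path to at least one of diabetes prevalence and emergency wait time.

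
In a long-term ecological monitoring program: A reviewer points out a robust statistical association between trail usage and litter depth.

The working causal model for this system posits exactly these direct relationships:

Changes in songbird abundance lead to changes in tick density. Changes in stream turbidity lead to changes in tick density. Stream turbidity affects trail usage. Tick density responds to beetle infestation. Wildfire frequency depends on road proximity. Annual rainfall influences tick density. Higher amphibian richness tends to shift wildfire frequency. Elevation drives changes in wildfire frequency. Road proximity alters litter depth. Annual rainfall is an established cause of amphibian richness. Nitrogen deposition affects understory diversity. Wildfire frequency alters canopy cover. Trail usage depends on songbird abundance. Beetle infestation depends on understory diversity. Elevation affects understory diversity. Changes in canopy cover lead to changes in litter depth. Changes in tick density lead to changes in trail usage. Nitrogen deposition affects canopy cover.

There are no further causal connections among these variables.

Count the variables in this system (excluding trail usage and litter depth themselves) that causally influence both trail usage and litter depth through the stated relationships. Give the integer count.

The common causes are: annual rainfall (to trail usage via annual rainfall → tick density → trail usage; to litter depth via annual rainfall → amphibian richness → wildfire frequency → canopy cover → litter depth); elevation (to trail usage via elevation → understory diversity → beetle infestation → tick density → trail usage; to litter depth via elevation → wildfire frequency → canopy cover → litter depth); nitrogen deposition (to trail usage via nitrogen deposition → understory diversity → beetle infestation → tick density → trail usage; to litter depth via nitrogen deposition → canopy cover → litter depth).
Every other variable lacks a causal path to at least one of trail usage and litter depth.

3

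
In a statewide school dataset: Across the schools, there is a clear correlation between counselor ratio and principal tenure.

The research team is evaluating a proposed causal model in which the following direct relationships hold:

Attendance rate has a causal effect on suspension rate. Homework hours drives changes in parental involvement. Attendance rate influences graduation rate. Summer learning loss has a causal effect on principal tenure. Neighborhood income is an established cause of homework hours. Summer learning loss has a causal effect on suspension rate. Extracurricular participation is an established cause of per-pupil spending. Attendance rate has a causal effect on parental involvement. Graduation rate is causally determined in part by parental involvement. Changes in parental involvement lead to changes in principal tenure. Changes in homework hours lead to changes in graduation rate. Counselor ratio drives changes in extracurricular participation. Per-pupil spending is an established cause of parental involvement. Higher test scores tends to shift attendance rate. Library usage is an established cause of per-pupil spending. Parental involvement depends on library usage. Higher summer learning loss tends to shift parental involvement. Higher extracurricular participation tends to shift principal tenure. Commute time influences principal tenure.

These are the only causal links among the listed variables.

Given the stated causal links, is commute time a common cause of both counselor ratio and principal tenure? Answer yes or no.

no

Commute time has no stated causal path to counselor ratio. A confounder must cause both variables, so commute time does not qualify.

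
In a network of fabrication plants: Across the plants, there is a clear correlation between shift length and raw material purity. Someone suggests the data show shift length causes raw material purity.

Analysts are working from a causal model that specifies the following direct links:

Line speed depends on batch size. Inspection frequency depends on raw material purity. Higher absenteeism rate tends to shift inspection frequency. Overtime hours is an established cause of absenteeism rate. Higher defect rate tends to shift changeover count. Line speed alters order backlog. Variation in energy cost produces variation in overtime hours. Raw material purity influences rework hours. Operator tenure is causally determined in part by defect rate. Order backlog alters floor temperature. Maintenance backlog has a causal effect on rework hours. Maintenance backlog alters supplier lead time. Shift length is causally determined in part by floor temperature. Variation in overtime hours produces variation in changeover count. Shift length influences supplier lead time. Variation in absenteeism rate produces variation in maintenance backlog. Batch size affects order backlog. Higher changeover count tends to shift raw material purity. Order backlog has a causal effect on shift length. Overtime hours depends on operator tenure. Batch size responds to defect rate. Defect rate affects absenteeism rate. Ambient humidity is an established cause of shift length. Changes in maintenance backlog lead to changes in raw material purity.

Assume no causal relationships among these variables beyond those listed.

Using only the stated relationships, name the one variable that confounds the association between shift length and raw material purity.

Defect rate has a causal path to shift length (defect rate → batch size → order backlog → shift length) and a separate causal path to raw material purity (defect rate → changeover count → raw material purity), so it is a common cause of both.
No stated relationship gives shift length a causal route to raw material purity, so the correlation is explained by the shared upstream cause rather than a direct effect.

defect rate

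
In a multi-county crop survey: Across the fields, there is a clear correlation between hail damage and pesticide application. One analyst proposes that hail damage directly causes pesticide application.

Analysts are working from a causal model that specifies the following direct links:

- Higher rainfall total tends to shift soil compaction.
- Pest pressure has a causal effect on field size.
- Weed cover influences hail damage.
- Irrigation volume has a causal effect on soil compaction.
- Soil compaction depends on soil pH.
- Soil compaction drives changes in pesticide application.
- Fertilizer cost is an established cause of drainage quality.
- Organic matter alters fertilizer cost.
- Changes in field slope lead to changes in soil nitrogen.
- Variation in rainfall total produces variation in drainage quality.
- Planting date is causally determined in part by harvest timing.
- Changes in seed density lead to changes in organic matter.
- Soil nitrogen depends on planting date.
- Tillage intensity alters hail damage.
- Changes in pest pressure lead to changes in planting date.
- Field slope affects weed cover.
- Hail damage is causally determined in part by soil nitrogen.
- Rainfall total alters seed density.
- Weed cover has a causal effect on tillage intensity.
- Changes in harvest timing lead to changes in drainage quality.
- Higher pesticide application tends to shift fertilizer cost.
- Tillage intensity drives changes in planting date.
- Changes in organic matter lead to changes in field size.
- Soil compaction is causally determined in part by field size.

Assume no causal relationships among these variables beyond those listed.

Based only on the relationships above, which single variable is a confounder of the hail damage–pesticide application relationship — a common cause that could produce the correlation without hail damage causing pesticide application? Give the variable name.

pest pressure

Pest pressure has a causal path to hail damage (pest pressure → planting date → soil nitrogen → hail damage) and a separate causal path to pesticide application (pest pressure → field size → soil compaction → pesticide application), so it is a common cause of both.
No stated relationship gives hail damage a causal route to pesticide application, so the correlation is explained by the shared upstream cause rather than a direct effect.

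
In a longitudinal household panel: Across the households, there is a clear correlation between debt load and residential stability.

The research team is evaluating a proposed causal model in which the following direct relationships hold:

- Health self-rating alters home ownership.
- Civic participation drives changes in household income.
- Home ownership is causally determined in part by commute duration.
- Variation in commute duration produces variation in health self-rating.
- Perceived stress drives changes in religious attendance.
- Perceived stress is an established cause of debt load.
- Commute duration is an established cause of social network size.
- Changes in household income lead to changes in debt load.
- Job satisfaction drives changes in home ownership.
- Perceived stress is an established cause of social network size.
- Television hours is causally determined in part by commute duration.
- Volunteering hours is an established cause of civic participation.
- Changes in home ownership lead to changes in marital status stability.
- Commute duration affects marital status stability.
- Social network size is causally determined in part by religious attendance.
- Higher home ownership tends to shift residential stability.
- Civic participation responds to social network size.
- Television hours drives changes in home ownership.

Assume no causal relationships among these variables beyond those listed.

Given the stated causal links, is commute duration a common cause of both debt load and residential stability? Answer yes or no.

yes

Commute duration has a causal path to debt load (commute duration → social network size → civic participation → household income → debt load) and to residential stability (commute duration → home ownership → residential stability), so it is a common cause of both — a confounder.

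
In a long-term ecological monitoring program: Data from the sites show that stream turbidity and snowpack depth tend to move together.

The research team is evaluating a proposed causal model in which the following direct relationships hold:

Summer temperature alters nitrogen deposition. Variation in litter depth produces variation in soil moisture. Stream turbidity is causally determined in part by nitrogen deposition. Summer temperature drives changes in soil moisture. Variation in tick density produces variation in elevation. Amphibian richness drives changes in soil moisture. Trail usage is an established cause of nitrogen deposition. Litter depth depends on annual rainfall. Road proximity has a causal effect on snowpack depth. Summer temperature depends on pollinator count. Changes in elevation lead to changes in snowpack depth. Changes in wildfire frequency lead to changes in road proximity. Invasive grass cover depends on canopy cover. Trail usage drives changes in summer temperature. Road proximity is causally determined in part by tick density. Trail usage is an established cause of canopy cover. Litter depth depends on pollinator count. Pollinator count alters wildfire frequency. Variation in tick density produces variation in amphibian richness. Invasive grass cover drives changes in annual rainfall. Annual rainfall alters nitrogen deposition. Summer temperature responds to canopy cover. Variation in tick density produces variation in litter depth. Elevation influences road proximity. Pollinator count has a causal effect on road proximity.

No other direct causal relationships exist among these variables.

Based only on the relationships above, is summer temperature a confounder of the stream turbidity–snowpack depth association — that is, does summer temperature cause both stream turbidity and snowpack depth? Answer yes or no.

Summer temperature has no stated causal path to snowpack depth. A confounder must cause both variables, so summer temperature does not qualify.

no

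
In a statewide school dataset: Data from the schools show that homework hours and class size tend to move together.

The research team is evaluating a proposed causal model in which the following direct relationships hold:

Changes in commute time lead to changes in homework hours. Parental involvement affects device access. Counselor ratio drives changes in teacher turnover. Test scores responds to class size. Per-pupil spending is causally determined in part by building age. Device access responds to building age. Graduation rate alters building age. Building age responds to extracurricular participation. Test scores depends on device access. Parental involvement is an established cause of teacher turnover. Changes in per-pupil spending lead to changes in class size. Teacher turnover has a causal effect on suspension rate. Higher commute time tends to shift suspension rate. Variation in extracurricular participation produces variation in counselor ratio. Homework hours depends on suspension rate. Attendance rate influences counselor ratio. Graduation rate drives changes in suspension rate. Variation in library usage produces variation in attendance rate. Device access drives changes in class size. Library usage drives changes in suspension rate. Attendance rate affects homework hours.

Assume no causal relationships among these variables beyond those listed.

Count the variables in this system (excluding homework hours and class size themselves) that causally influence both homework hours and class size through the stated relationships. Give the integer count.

3

The common causes are: extracurricular participation (to homework hours via extracurricular participation → counselor ratio → teacher turnover → suspension rate → homework hours; to class size via extracurricular participation → building age → per-pupil spending → class size); graduation rate (to homework hours via graduation rate → suspension rate → homework hours; to class size via graduation rate → building age → per-pupil spending → class size); parental involvement (to homework hours via parental involvement → teacher turnover → suspension rate → homework hours; to class size via parental involvement → device access → class size).
Every other variable lacks a causal path to at least one of homework hours and class size.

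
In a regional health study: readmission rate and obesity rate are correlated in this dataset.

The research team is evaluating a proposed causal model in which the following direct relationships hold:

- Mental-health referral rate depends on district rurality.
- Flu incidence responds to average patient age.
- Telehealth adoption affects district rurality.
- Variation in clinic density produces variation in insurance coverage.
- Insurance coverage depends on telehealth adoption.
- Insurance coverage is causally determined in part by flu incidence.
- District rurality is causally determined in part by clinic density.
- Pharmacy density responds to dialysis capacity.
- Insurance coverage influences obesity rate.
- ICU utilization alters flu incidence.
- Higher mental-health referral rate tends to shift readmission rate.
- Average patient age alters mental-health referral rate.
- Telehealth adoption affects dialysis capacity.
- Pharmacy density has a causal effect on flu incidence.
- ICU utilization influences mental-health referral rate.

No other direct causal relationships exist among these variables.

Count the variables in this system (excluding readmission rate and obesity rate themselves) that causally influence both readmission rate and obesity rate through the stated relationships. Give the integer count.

4

The common causes are: ICU utilization (to readmission rate via ICU utilization → mental-health referral rate → readmission rate; to obesity rate via ICU utilization → flu incidence → insurance coverage → obesity rate); average patient age (to readmission rate via average patient age → mental-health referral rate → readmission rate; to obesity rate via average patient age → flu incidence → insurance coverage → obesity rate); clinic density (to readmission rate via clinic density → district rurality → mental-health referral rate → readmission rate; to obesity rate via clinic density → insurance coverage → obesity rate); telehealth adoption (to readmission rate via telehealth adoption → district rurality → mental-health referral rate → readmission rate; to obesity rate via telehealth adoption → insurance coverage → obesity rate).
Every other variable lacks a causal path to at least one of readmission rate and obesity rate.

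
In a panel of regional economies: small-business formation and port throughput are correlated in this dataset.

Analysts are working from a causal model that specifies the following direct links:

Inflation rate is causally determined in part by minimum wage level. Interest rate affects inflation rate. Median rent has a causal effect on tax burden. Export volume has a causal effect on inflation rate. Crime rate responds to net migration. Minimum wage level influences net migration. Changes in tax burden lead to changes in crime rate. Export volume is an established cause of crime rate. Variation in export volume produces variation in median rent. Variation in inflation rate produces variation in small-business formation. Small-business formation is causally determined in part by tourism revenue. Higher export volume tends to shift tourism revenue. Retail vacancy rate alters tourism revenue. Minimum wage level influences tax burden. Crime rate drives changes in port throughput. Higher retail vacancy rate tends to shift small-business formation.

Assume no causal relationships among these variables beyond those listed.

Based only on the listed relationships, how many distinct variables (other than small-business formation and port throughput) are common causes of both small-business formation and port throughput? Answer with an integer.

2

The common causes are: export volume (to small-business formation via export volume → tourism revenue → small-business formation; to port throughput via export volume → crime rate → port throughput); minimum wage level (to small-business formation via minimum wage level → inflation rate → small-business formation; to port throughput via minimum wage level → tax burden → crime rate → port throughput).
Every other variable lacks a causal path to at least one of small-business formation and port throughput.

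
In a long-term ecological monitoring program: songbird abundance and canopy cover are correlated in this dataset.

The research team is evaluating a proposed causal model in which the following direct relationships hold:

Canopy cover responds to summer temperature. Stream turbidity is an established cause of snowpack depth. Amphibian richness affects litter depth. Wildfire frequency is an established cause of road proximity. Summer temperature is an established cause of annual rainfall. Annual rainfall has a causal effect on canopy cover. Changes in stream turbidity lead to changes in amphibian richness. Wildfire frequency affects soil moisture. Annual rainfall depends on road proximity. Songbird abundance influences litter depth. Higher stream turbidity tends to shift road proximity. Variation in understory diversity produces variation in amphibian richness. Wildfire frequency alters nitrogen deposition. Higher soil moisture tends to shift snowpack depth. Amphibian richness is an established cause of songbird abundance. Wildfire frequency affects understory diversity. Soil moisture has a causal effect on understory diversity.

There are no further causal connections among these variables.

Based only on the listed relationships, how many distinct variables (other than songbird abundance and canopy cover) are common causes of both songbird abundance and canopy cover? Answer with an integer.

The common causes are: stream turbidity (to songbird abundance via stream turbidity → amphibian richness → songbird abundance; to canopy cover via stream turbidity → road proximity → annual rainfall → canopy cover); wildfire frequency (to songbird abundance via wildfire frequency → understory diversity → amphibian richness → songbird abundance; to canopy cover via wildfire frequency → road proximity → annual rainfall → canopy cover).
Every other variable lacks a causal path to at least one of songbird abundance and canopy cover.

2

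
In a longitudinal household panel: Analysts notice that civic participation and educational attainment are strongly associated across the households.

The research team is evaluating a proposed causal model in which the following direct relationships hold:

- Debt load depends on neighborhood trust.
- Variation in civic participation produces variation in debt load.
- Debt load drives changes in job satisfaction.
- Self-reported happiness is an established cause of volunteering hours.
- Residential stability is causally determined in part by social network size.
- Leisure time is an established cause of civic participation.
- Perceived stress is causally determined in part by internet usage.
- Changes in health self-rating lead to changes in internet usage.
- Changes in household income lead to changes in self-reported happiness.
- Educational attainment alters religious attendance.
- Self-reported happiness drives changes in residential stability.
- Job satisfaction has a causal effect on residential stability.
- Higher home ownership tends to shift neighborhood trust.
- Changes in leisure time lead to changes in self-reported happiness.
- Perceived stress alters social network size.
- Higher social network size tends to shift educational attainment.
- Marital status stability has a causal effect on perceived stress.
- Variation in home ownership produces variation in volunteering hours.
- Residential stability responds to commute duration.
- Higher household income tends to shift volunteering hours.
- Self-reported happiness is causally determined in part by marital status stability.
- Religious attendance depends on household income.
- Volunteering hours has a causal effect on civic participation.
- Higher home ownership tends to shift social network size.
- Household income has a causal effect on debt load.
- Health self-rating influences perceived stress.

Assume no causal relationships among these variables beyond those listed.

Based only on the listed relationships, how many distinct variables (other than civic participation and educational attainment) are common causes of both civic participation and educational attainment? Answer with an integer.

The common causes are: home ownership (to civic participation via home ownership → volunteering hours → civic participation; to educational attainment via home ownership → social network size → educational attainment); marital status stability (to civic participation via marital status stability → self-reported happiness → volunteering hours → civic participation; to educational attainment via marital status stability → perceived stress → social network size → educational attainment).
Every other variable lacks a causal path to at least one of civic participation and educational attainment.

2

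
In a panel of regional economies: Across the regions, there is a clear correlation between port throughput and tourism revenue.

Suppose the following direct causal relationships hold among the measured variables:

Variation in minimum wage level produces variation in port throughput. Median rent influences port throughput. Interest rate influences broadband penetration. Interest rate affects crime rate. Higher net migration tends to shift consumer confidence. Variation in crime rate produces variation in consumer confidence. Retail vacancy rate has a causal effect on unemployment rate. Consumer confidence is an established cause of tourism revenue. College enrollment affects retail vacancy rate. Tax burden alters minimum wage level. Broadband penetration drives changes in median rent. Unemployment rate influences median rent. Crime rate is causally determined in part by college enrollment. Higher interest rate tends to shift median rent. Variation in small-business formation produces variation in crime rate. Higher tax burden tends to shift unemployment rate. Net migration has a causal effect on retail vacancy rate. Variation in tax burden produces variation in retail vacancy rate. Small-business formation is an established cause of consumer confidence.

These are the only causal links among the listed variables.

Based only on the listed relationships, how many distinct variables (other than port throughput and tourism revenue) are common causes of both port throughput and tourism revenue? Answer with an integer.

3

The common causes are: college enrollment (to port throughput via college enrollment → retail vacancy rate → unemployment rate → median rent → port throughput; to tourism revenue via college enrollment → crime rate → consumer confidence → tourism revenue); interest rate (to port throughput via interest rate → median rent → port throughput; to tourism revenue via interest rate → crime rate → consumer confidence → tourism revenue); net migration (to port throughput via net migration → retail vacancy rate → unemployment rate → median rent → port throughput; to tourism revenue via net migration → consumer confidence → tourism revenue).
Every other variable lacks a causal path to at least one of port throughput and tourism revenue.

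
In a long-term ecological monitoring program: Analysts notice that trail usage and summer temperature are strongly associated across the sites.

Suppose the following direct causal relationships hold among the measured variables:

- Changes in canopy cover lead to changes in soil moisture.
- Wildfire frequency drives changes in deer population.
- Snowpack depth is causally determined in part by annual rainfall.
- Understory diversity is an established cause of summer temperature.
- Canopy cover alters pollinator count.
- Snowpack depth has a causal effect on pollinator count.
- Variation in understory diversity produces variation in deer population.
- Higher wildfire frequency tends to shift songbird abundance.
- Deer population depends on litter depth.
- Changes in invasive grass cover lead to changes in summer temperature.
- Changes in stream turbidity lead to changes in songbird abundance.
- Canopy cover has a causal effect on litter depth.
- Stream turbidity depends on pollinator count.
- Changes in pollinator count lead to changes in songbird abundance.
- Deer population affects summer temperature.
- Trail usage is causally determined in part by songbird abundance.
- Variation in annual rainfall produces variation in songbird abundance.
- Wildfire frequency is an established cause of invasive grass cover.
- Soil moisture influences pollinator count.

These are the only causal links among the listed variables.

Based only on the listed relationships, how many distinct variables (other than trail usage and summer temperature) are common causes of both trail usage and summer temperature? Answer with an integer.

2

The common causes are: canopy cover (to trail usage via canopy cover → pollinator count → songbird abundance → trail usage; to summer temperature via canopy cover → litter depth → deer population → summer temperature); wildfire frequency (to trail usage via wildfire frequency → songbird abundance → trail usage; to summer temperature via wildfire frequency → invasive grass cover → summer temperature).
Every other variable lacks a causal path to at least one of trail usage and summer temperature.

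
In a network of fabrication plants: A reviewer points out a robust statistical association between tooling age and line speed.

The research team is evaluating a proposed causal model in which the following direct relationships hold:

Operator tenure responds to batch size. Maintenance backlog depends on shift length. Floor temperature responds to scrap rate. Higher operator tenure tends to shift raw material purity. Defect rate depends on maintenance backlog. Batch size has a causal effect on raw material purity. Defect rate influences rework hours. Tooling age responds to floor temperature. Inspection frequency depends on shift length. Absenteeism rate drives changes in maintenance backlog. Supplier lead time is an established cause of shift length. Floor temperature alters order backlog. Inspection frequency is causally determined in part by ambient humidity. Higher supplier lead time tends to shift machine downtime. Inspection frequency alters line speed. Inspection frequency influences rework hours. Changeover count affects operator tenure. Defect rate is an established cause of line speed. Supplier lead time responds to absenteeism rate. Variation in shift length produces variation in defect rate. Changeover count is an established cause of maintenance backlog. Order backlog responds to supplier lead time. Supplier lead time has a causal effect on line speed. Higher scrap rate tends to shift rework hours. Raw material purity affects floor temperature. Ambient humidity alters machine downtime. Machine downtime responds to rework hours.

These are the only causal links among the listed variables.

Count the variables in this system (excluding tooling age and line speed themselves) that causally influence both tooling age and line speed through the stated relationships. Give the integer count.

The common causes are: changeover count (to tooling age via changeover count → operator tenure → raw material purity → floor temperature → tooling age; to line speed via changeover count → maintenance backlog → defect rate → line speed).
Every other variable lacks a causal path to at least one of tooling age and line speed.

1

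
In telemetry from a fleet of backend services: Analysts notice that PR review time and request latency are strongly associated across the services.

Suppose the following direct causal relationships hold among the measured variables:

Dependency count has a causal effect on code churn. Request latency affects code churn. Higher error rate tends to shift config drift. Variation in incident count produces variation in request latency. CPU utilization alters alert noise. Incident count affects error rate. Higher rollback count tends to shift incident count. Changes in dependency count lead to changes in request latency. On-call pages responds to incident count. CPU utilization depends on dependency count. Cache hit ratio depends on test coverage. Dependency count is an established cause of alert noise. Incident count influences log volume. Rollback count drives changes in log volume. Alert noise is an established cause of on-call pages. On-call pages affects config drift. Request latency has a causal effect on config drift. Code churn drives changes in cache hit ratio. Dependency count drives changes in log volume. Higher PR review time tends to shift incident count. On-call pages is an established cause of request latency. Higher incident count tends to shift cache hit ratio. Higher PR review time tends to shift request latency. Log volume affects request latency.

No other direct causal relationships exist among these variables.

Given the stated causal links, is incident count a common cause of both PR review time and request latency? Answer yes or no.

Incident count has no stated causal path to PR review time. A confounder must cause both variables, so incident count does not qualify.

no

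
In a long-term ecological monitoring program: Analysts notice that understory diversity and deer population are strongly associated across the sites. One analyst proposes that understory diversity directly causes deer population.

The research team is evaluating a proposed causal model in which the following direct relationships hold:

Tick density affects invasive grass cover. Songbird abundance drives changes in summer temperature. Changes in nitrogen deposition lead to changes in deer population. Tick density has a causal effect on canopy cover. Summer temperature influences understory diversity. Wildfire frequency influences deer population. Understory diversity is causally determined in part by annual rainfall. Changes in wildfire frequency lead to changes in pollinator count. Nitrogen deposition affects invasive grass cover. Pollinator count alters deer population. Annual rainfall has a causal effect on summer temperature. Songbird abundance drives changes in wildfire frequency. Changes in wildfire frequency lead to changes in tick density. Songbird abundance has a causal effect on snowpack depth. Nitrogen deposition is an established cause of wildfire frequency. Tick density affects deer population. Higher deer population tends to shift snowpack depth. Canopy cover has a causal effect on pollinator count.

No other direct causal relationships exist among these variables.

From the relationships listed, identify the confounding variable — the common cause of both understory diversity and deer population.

songbird abundance

Songbird abundance has a causal path to understory diversity (songbird abundance → summer temperature → understory diversity) and a separate causal path to deer population (songbird abundance → wildfire frequency → deer population), so it is a common cause of both.
No stated relationship gives understory diversity a causal route to deer population, so the correlation is explained by the shared upstream cause rather than a direct effect.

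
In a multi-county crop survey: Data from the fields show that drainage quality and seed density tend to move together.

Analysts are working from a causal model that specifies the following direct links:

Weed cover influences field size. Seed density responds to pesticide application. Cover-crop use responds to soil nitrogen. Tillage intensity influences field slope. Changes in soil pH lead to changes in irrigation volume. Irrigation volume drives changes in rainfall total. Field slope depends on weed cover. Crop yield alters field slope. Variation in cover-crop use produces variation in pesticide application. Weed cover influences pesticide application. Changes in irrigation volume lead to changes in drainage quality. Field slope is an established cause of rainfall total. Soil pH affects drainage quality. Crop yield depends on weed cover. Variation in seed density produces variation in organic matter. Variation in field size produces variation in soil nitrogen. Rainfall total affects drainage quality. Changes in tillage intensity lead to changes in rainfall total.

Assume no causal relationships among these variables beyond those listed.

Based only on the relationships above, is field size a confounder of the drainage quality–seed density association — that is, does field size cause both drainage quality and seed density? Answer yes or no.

no

Field size has no stated causal path to drainage quality. A confounder must cause both variables, so field size does not qualify.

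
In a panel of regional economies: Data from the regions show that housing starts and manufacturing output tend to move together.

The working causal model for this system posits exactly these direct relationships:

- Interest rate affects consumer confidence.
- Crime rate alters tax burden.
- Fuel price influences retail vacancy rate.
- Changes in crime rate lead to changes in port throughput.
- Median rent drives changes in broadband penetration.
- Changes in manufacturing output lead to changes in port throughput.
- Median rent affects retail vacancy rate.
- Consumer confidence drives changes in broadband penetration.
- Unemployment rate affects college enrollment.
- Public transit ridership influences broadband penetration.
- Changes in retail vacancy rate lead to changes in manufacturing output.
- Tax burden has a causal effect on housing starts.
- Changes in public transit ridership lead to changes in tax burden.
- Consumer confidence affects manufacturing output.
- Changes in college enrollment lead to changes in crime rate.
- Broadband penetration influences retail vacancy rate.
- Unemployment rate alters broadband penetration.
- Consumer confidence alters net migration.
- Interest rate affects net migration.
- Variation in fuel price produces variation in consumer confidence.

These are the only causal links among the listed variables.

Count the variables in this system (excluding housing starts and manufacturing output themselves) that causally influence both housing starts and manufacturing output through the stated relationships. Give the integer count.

2

The common causes are: public transit ridership (to housing starts via public transit ridership → tax burden → housing starts; to manufacturing output via public transit ridership → broadband penetration → retail vacancy rate → manufacturing output); unemployment rate (to housing starts via unemployment rate → college enrollment → crime rate → tax burden → housing starts; to manufacturing output via unemployment rate → broadband penetration → retail vacancy rate → manufacturing output).
Every other variable lacks a causal path to at least one of housing starts and manufacturing output.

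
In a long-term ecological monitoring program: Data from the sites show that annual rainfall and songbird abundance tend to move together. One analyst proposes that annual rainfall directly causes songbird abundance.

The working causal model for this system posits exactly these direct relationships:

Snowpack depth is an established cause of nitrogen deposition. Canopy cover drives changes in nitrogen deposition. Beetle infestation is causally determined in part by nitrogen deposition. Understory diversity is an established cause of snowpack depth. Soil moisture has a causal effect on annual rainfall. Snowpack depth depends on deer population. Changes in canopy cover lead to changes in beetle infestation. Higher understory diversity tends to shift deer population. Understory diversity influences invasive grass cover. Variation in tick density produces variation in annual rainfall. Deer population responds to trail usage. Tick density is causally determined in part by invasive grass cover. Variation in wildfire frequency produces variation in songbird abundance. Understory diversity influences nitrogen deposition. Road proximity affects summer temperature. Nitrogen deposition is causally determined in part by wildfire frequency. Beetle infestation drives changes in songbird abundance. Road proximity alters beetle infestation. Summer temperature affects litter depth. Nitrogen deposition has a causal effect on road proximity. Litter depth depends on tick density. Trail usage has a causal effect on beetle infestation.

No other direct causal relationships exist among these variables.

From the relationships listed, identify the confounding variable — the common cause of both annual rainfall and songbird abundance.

understory diversity

Understory diversity has a causal path to annual rainfall (understory diversity → invasive grass cover → tick density → annual rainfall) and a separate causal path to songbird abundance (understory diversity → nitrogen deposition → beetle infestation → songbird abundance), so it is a common cause of both.
No stated relationship gives annual rainfall a causal route to songbird abundance, so the correlation is explained by the shared upstream cause rather than a direct effect.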